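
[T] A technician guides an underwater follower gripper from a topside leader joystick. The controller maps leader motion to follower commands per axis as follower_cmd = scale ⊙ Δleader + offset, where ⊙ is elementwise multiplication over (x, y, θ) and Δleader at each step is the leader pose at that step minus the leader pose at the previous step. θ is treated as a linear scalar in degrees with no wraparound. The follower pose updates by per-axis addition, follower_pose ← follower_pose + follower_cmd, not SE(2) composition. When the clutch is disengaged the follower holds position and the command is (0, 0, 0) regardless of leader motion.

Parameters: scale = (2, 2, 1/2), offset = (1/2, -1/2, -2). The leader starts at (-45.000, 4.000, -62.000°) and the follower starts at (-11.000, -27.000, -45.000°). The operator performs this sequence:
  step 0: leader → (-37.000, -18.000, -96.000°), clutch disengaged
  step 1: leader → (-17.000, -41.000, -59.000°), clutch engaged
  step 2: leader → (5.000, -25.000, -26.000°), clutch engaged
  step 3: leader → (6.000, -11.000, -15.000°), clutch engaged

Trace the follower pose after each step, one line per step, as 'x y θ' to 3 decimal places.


-11.000 -27.000 -45.000
29.500 -73.500 -28.500
74.000 -42.000 -14.000
76.500 -14.500 -10.500

step 0: Δleader=(8.000, -22.000, -34.000°), disengaged; cmd=(0,0,0) → follower holds at (-11.000, -27.000, -45.000°)
step 1: Δleader=(20.000, -23.000, 37.000°), engaged; cmd=(40.500, -46.500, 16.500°) → follower=(29.500, -73.500, -28.500°)
step 2: Δleader=(22.000, 16.000, 33.000°), engaged; cmd=(44.500, 31.500, 14.500°) → follower=(74.000, -42.000, -14.000°)
step 3: Δleader=(1.000, 14.000, 11.000°), engaged; cmd=(2.500, 27.500, 3.500°) → follower=(76.500, -14.500, -10.500°)


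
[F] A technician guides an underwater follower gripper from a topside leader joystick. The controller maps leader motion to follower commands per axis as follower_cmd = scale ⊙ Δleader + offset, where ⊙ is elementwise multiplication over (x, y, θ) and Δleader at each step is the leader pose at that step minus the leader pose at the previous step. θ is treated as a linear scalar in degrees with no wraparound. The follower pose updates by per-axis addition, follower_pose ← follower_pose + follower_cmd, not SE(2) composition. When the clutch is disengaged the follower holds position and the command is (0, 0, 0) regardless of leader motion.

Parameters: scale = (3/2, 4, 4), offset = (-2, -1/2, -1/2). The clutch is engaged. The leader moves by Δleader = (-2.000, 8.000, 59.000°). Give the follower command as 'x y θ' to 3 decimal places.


-5.000 31.500 235.500

axis x: 3/2·-2.000 + -2 = -5.000
axis y: 4·8.000 + -1/2 = 31.500
axis θ: 4·59.000 + -1/2 = 235.500


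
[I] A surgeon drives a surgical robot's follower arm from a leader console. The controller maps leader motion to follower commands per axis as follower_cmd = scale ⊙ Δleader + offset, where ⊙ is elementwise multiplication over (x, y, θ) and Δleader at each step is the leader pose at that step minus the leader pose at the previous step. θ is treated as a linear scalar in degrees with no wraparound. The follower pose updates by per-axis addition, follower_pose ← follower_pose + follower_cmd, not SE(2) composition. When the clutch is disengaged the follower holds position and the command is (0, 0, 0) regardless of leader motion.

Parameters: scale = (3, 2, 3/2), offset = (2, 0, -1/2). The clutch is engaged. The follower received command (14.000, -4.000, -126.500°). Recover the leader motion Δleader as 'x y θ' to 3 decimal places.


axis x: (14.000 − 2) / (3) = 4.000
axis y: (-4.000 − 0) / (2) = -2.000
axis θ: (-126.500 − -1/2) / (3/2) = -84.000

4.000 -2.000 -84.000


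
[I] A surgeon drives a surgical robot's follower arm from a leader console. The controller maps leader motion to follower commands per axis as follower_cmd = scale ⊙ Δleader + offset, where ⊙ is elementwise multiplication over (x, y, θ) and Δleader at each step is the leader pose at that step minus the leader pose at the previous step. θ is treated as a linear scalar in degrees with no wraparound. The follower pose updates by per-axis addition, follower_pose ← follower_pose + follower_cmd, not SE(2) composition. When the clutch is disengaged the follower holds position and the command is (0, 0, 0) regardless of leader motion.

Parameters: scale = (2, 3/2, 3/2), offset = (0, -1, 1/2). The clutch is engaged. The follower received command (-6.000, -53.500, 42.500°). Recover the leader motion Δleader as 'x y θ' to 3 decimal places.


axis x: (-6.000 − 0) / (2) = -3.000
axis y: (-53.500 − -1) / (3/2) = -35.000
axis θ: (42.500 − 1/2) / (3/2) = 28.000

-3.000 -35.000 28.000


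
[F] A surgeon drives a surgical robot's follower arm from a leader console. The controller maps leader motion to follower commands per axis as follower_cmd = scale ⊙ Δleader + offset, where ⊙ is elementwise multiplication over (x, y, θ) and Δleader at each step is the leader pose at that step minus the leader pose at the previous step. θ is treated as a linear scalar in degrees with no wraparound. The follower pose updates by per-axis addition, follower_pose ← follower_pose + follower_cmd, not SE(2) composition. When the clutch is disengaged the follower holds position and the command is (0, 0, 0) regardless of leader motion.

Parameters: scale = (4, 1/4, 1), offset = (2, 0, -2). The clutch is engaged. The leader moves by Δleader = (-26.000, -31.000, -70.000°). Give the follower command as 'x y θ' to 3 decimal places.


-102.000 -7.750 -72.000

axis x: 4·-26.000 + 2 = -102.000
axis y: 1/4·-31.000 + 0 = -7.750
axis θ: 1·-70.000 + -2 = -72.000


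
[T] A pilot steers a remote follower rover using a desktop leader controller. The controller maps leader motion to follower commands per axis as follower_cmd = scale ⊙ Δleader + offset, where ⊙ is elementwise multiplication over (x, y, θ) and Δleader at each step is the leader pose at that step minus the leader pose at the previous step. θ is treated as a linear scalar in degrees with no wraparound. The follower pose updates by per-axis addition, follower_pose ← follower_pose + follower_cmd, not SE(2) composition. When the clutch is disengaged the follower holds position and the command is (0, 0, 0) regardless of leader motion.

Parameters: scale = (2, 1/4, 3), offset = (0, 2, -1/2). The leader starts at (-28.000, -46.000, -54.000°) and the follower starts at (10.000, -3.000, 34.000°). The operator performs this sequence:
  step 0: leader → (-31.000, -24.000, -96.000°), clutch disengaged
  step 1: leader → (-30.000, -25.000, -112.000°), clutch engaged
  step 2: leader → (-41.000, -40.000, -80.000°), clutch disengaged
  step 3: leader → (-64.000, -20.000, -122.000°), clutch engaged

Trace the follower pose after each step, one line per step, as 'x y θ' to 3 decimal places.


step 0: Δleader=(-3.000, 22.000, -42.000°), disengaged; cmd=(0,0,0) → follower holds at (10.000, -3.000, 34.000°)
step 1: Δleader=(1.000, -1.000, -16.000°), engaged; cmd=(2.000, 1.750, -48.500°) → follower=(12.000, -1.250, -14.500°)
step 2: Δleader=(-11.000, -15.000, 32.000°), disengaged; cmd=(0,0,0) → follower holds at (12.000, -1.250, -14.500°)
step 3: Δleader=(-23.000, 20.000, -42.000°), engaged; cmd=(-46.000, 7.000, -126.500°) → follower=(-34.000, 5.750, -141.000°)

10.000 -3.000 34.000
12.000 -1.250 -14.500
12.000 -1.250 -14.500
-34.000 5.750 -141.000


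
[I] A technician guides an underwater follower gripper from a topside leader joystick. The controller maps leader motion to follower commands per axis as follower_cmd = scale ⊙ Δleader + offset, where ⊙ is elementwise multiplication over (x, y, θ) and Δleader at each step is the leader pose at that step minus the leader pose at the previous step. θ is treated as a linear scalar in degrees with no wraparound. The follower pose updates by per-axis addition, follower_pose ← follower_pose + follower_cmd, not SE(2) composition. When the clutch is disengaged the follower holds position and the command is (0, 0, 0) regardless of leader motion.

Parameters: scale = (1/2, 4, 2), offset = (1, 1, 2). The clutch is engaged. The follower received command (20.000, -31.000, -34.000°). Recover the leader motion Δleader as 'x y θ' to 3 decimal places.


axis x: (20.000 − 1) / (1/2) = 38.000
axis y: (-31.000 − 1) / (4) = -8.000
axis θ: (-34.000 − 2) / (2) = -18.000

38.000 -8.000 -18.000


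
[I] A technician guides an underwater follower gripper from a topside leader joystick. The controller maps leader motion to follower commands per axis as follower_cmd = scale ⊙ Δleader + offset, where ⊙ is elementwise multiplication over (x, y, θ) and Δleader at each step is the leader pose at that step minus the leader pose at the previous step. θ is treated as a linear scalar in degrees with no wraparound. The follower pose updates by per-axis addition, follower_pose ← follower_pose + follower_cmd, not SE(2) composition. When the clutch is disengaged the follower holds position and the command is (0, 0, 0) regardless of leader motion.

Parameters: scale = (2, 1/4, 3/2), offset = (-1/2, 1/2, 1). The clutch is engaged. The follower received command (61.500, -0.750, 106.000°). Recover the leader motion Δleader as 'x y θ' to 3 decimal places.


31.000 -5.000 70.000

axis x: (61.500 − -1/2) / (2) = 31.000
axis y: (-0.750 − 1/2) / (1/4) = -5.000
axis θ: (106.000 − 1) / (3/2) = 70.000


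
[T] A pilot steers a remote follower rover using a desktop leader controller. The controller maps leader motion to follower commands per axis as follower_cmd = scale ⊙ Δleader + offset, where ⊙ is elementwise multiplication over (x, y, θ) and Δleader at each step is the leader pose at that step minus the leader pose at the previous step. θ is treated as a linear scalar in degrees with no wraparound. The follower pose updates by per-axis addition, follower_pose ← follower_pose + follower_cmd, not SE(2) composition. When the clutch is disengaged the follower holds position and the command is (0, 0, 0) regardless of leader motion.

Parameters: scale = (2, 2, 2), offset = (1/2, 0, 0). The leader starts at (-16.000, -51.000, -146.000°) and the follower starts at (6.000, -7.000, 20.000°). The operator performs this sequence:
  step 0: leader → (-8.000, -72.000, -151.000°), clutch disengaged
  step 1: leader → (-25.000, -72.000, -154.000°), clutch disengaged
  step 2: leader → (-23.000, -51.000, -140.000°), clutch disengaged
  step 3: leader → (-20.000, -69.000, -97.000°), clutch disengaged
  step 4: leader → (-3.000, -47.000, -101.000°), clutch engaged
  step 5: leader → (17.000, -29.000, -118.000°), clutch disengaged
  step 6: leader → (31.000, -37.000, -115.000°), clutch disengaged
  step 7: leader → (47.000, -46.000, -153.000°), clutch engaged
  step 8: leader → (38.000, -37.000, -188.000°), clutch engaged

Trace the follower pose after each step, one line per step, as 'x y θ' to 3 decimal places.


6.000 -7.000 20.000
6.000 -7.000 20.000
6.000 -7.000 20.000
6.000 -7.000 20.000
40.500 37.000 12.000
40.500 37.000 12.000
40.500 37.000 12.000
73.000 19.000 -64.000
55.500 37.000 -134.000

step 0: Δleader=(8.000, -21.000, -5.000°), disengaged; cmd=(0,0,0) → follower holds at (6.000, -7.000, 20.000°)
step 1: Δleader=(-17.000, 0.000, -3.000°), disengaged; cmd=(0,0,0) → follower holds at (6.000, -7.000, 20.000°)
step 2: Δleader=(2.000, 21.000, 14.000°), disengaged; cmd=(0,0,0) → follower holds at (6.000, -7.000, 20.000°)
step 3: Δleader=(3.000, -18.000, 43.000°), disengaged; cmd=(0,0,0) → follower holds at (6.000, -7.000, 20.000°)
step 4: Δleader=(17.000, 22.000, -4.000°), engaged; cmd=(34.500, 44.000, -8.000°) → follower=(40.500, 37.000, 12.000°)
step 5: Δleader=(20.000, 18.000, -17.000°), disengaged; cmd=(0,0,0) → follower holds at (40.500, 37.000, 12.000°)
step 6: Δleader=(14.000, -8.000, 3.000°), disengaged; cmd=(0,0,0) → follower holds at (40.500, 37.000, 12.000°)
step 7: Δleader=(16.000, -9.000, -38.000°), engaged; cmd=(32.500, -18.000, -76.000°) → follower=(73.000, 19.000, -64.000°)
step 8: Δleader=(-9.000, 9.000, -35.000°), engaged; cmd=(-17.500, 18.000, -70.000°) → follower=(55.500, 37.000, -134.000°)


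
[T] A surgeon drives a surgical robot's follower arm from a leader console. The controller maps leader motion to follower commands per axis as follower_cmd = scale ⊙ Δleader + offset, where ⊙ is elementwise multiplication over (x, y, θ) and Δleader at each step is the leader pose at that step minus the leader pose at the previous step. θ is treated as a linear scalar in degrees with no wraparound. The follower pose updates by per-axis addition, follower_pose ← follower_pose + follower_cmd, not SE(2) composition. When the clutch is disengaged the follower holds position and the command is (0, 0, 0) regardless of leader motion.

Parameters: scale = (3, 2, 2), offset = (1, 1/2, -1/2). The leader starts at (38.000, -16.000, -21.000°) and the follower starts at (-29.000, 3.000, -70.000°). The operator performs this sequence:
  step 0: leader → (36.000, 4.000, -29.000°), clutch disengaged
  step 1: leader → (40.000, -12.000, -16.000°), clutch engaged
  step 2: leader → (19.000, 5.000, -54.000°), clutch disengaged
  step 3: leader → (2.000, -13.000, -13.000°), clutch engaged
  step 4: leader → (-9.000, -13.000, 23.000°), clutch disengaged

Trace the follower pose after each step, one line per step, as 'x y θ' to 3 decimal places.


-29.000 3.000 -70.000
-16.000 -28.500 -44.500
-16.000 -28.500 -44.500
-66.000 -64.000 37.000
-66.000 -64.000 37.000

step 0: Δleader=(-2.000, 20.000, -8.000°), disengaged; cmd=(0,0,0) → follower holds at (-29.000, 3.000, -70.000°)
step 1: Δleader=(4.000, -16.000, 13.000°), engaged; cmd=(13.000, -31.500, 25.500°) → follower=(-16.000, -28.500, -44.500°)
step 2: Δleader=(-21.000, 17.000, -38.000°), disengaged; cmd=(0,0,0) → follower holds at (-16.000, -28.500, -44.500°)
step 3: Δleader=(-17.000, -18.000, 41.000°), engaged; cmd=(-50.000, -35.500, 81.500°) → follower=(-66.000, -64.000, 37.000°)
step 4: Δleader=(-11.000, 0.000, 36.000°), disengaged; cmd=(0,0,0) → follower holds at (-66.000, -64.000, 37.000°)


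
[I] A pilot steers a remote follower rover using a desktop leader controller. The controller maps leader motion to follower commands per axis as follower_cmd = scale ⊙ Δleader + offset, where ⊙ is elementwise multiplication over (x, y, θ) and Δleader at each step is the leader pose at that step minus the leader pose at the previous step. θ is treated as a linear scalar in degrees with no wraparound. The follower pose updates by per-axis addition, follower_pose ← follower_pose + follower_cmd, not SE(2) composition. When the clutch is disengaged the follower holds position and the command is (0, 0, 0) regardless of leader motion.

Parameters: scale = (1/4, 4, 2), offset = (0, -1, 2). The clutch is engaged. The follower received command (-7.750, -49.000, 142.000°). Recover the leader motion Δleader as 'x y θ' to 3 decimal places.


axis x: (-7.750 − 0) / (1/4) = -31.000
axis y: (-49.000 − -1) / (4) = -12.000
axis θ: (142.000 − 2) / (2) = 70.000

-31.000 -12.000 70.000


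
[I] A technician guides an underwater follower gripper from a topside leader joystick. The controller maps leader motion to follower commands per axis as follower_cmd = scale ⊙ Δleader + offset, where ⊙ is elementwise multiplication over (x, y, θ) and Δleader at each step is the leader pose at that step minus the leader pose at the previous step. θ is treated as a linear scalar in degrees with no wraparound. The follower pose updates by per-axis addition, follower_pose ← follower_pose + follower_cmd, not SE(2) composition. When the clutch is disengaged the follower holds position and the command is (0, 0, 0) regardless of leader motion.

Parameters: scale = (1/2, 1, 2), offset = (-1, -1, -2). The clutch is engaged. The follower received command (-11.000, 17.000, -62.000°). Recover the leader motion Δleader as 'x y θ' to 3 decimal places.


axis x: (-11.000 − -1) / (1/2) = -20.000
axis y: (17.000 − -1) / (1) = 18.000
axis θ: (-62.000 − -2) / (2) = -30.000

-20.000 18.000 -30.000


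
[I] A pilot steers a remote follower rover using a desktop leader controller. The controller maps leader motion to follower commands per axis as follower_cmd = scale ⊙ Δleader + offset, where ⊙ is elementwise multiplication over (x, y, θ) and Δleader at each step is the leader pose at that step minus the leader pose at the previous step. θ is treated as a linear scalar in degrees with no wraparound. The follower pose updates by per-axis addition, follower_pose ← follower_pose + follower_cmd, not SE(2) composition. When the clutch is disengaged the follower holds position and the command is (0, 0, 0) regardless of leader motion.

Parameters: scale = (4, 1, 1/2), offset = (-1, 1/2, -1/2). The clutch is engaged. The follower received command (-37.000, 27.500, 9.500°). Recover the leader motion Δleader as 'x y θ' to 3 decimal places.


axis x: (-37.000 − -1) / (4) = -9.000
axis y: (27.500 − 1/2) / (1) = 27.000
axis θ: (9.500 − -1/2) / (1/2) = 20.000

-9.000 27.000 20.000


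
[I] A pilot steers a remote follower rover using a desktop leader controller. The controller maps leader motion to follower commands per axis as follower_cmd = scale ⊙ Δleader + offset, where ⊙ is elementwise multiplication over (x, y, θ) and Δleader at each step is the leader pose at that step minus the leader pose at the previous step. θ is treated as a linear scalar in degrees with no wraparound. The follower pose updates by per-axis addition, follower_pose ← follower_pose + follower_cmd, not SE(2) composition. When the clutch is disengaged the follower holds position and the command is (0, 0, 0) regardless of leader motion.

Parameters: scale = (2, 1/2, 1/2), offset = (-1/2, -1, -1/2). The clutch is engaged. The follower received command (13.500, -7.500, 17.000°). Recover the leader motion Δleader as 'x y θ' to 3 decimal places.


axis x: (13.500 − -1/2) / (2) = 7.000
axis y: (-7.500 − -1) / (1/2) = -13.000
axis θ: (17.000 − -1/2) / (1/2) = 35.000

7.000 -13.000 35.000


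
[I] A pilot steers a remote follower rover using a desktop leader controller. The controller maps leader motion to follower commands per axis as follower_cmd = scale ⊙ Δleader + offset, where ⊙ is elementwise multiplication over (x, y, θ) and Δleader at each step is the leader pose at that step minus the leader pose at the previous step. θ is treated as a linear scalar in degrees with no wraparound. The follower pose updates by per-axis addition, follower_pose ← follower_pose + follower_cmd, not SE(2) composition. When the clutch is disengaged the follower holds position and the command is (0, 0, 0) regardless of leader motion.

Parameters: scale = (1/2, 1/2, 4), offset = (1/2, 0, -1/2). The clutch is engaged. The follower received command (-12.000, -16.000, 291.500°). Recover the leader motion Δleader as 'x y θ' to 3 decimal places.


-25.000 -32.000 73.000

axis x: (-12.000 − 1/2) / (1/2) = -25.000
axis y: (-16.000 − 0) / (1/2) = -32.000
axis θ: (291.500 − -1/2) / (4) = 73.000


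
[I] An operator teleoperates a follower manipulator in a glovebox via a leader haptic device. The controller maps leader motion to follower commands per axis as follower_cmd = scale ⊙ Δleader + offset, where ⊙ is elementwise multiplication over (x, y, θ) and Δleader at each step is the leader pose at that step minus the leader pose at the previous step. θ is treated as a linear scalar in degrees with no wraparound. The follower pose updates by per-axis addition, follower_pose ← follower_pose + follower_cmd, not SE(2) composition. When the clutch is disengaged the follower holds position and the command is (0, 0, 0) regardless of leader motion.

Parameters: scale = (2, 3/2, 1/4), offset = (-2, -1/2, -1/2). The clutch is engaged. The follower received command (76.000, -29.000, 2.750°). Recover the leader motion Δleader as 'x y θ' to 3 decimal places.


axis x: (76.000 − -2) / (2) = 39.000
axis y: (-29.000 − -1/2) / (3/2) = -19.000
axis θ: (2.750 − -1/2) / (1/4) = 13.000

39.000 -19.000 13.000


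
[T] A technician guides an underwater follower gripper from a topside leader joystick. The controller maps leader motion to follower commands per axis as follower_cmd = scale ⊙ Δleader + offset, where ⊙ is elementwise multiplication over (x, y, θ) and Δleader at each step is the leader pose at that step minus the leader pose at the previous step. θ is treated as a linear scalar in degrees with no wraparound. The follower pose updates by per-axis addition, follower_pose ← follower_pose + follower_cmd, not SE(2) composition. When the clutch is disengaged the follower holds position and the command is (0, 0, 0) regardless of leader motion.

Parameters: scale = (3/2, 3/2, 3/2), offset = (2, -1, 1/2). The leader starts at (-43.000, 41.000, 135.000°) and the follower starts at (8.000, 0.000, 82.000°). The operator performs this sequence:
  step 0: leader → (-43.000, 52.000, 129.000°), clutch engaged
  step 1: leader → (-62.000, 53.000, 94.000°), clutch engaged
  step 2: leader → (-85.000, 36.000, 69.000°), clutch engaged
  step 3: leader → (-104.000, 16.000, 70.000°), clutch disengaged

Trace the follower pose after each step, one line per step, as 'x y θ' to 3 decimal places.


10.000 15.500 73.500
-16.500 16.000 21.500
-49.000 -10.500 -15.500
-49.000 -10.500 -15.500

step 0: Δleader=(0.000, 11.000, -6.000°), engaged; cmd=(2.000, 15.500, -8.500°) → follower=(10.000, 15.500, 73.500°)
step 1: Δleader=(-19.000, 1.000, -35.000°), engaged; cmd=(-26.500, 0.500, -52.000°) → follower=(-16.500, 16.000, 21.500°)
step 2: Δleader=(-23.000, -17.000, -25.000°), engaged; cmd=(-32.500, -26.500, -37.000°) → follower=(-49.000, -10.500, -15.500°)
step 3: Δleader=(-19.000, -20.000, 1.000°), disengaged; cmd=(0,0,0) → follower holds at (-49.000, -10.500, -15.500°)


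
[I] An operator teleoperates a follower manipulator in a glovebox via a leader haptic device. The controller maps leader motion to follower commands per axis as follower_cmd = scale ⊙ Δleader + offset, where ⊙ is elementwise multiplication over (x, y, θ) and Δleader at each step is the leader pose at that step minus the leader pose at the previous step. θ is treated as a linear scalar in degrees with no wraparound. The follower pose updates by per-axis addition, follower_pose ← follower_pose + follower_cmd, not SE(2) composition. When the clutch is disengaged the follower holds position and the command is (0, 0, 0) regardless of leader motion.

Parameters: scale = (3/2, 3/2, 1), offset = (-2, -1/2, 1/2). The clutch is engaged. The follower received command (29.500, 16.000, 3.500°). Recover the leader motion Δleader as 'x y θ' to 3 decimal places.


axis x: (29.500 − -2) / (3/2) = 21.000
axis y: (16.000 − -1/2) / (3/2) = 11.000
axis θ: (3.500 − 1/2) / (1) = 3.000

21.000 11.000 3.000


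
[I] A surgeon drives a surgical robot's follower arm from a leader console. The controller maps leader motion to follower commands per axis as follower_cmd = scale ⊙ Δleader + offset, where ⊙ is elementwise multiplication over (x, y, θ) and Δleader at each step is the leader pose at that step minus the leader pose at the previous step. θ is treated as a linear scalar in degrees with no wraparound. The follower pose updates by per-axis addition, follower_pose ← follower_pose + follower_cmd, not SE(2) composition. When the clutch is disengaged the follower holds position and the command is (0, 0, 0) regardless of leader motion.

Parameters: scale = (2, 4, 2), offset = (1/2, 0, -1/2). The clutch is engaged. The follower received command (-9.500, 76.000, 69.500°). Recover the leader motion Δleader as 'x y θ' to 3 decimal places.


axis x: (-9.500 − 1/2) / (2) = -5.000
axis y: (76.000 − 0) / (4) = 19.000
axis θ: (69.500 − -1/2) / (2) = 35.000

-5.000 19.000 35.000


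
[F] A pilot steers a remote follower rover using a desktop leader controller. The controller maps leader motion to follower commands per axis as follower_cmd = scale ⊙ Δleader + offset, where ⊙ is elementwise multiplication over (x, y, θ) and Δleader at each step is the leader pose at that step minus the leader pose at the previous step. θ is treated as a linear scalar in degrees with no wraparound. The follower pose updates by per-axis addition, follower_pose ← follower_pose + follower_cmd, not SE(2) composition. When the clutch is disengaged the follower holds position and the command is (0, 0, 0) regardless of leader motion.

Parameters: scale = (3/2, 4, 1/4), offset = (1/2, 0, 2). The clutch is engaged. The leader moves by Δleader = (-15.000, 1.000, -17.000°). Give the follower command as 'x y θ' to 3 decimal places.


-22.000 4.000 -2.250

axis x: 3/2·-15.000 + 1/2 = -22.000
axis y: 4·1.000 + 0 = 4.000
axis θ: 1/4·-17.000 + 2 = -2.250


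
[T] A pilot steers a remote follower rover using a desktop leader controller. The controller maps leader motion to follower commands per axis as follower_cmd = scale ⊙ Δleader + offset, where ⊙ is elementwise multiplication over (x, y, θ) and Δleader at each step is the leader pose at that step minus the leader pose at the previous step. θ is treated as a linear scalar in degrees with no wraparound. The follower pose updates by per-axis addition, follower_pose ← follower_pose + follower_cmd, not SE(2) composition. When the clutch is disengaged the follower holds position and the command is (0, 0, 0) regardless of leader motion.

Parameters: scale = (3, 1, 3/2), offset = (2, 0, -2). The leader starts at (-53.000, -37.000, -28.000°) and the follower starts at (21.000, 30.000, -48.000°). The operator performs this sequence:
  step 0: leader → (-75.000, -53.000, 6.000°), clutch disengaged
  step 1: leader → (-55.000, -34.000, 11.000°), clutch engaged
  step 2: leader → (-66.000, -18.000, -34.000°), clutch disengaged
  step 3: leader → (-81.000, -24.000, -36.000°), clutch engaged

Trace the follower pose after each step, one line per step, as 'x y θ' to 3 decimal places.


step 0: Δleader=(-22.000, -16.000, 34.000°), disengaged; cmd=(0,0,0) → follower holds at (21.000, 30.000, -48.000°)
step 1: Δleader=(20.000, 19.000, 5.000°), engaged; cmd=(62.000, 19.000, 5.500°) → follower=(83.000, 49.000, -42.500°)
step 2: Δleader=(-11.000, 16.000, -45.000°), disengaged; cmd=(0,0,0) → follower holds at (83.000, 49.000, -42.500°)
step 3: Δleader=(-15.000, -6.000, -2.000°), engaged; cmd=(-43.000, -6.000, -5.000°) → follower=(40.000, 43.000, -47.500°)

21.000 30.000 -48.000
83.000 49.000 -42.500
83.000 49.000 -42.500
40.000 43.000 -47.500


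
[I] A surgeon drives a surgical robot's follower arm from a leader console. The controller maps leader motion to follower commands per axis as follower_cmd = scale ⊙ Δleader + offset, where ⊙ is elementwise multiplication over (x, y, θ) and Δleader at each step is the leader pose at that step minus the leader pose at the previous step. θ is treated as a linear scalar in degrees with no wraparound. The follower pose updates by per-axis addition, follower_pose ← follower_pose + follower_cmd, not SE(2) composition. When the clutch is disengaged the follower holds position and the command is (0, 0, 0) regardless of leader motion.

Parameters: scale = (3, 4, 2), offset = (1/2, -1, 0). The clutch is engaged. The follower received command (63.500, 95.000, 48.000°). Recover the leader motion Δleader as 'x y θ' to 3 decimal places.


axis x: (63.500 − 1/2) / (3) = 21.000
axis y: (95.000 − -1) / (4) = 24.000
axis θ: (48.000 − 0) / (2) = 24.000

21.000 24.000 24.000


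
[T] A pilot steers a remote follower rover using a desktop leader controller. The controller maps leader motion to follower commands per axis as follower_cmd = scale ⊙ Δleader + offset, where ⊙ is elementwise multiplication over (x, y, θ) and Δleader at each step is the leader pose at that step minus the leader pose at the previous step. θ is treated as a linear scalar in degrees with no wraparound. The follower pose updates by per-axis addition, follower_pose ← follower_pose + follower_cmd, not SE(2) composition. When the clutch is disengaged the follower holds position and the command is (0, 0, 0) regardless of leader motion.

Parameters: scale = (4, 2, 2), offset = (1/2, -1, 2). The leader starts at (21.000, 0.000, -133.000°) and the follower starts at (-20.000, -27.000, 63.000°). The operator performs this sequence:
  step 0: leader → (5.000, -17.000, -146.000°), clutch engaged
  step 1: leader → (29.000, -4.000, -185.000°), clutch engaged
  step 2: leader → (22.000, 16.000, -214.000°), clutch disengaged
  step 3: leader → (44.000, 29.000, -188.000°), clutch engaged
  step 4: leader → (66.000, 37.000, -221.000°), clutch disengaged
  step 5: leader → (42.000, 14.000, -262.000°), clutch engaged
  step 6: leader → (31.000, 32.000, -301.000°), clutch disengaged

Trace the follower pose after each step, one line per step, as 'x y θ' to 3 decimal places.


step 0: Δleader=(-16.000, -17.000, -13.000°), engaged; cmd=(-63.500, -35.000, -24.000°) → follower=(-83.500, -62.000, 39.000°)
step 1: Δleader=(24.000, 13.000, -39.000°), engaged; cmd=(96.500, 25.000, -76.000°) → follower=(13.000, -37.000, -37.000°)
step 2: Δleader=(-7.000, 20.000, -29.000°), disengaged; cmd=(0,0,0) → follower holds at (13.000, -37.000, -37.000°)
step 3: Δleader=(22.000, 13.000, 26.000°), engaged; cmd=(88.500, 25.000, 54.000°) → follower=(101.500, -12.000, 17.000°)
step 4: Δleader=(22.000, 8.000, -33.000°), disengaged; cmd=(0,0,0) → follower holds at (101.500, -12.000, 17.000°)
step 5: Δleader=(-24.000, -23.000, -41.000°), engaged; cmd=(-95.500, -47.000, -80.000°) → follower=(6.000, -59.000, -63.000°)
step 6: Δleader=(-11.000, 18.000, -39.000°), disengaged; cmd=(0,0,0) → follower holds at (6.000, -59.000, -63.000°)

-83.500 -62.000 39.000
13.000 -37.000 -37.000
13.000 -37.000 -37.000
101.500 -12.000 17.000
101.500 -12.000 17.000
6.000 -59.000 -63.000
6.000 -59.000 -63.000


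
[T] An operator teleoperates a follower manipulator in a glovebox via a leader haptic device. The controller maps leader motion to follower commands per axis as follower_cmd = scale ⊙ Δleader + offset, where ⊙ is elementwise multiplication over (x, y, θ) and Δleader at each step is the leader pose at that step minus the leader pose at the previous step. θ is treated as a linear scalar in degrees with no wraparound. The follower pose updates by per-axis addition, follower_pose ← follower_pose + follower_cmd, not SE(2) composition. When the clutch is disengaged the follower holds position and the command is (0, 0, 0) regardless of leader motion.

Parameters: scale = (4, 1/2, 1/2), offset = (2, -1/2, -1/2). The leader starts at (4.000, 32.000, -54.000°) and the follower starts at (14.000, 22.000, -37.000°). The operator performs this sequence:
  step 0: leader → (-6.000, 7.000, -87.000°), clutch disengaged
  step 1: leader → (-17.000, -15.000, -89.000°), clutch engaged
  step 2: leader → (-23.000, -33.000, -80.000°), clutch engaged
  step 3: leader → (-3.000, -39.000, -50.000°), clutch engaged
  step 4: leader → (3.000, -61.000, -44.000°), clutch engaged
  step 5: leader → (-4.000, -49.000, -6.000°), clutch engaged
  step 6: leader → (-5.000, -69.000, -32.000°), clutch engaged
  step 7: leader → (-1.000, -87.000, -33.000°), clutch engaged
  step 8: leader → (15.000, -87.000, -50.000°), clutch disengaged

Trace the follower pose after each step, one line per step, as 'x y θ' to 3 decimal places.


step 0: Δleader=(-10.000, -25.000, -33.000°), disengaged; cmd=(0,0,0) → follower holds at (14.000, 22.000, -37.000°)
step 1: Δleader=(-11.000, -22.000, -2.000°), engaged; cmd=(-42.000, -11.500, -1.500°) → follower=(-28.000, 10.500, -38.500°)
step 2: Δleader=(-6.000, -18.000, 9.000°), engaged; cmd=(-22.000, -9.500, 4.000°) → follower=(-50.000, 1.000, -34.500°)
step 3: Δleader=(20.000, -6.000, 30.000°), engaged; cmd=(82.000, -3.500, 14.500°) → follower=(32.000, -2.500, -20.000°)
step 4: Δleader=(6.000, -22.000, 6.000°), engaged; cmd=(26.000, -11.500, 2.500°) → follower=(58.000, -14.000, -17.500°)
step 5: Δleader=(-7.000, 12.000, 38.000°), engaged; cmd=(-26.000, 5.500, 18.500°) → follower=(32.000, -8.500, 1.000°)
step 6: Δleader=(-1.000, -20.000, -26.000°), engaged; cmd=(-2.000, -10.500, -13.500°) → follower=(30.000, -19.000, -12.500°)
step 7: Δleader=(4.000, -18.000, -1.000°), engaged; cmd=(18.000, -9.500, -1.000°) → follower=(48.000, -28.500, -13.500°)
step 8: Δleader=(16.000, 0.000, -17.000°), disengaged; cmd=(0,0,0) → follower holds at (48.000, -28.500, -13.500°)

14.000 22.000 -37.000
-28.000 10.500 -38.500
-50.000 1.000 -34.500
32.000 -2.500 -20.000
58.000 -14.000 -17.500
32.000 -8.500 1.000
30.000 -19.000 -12.500
48.000 -28.500 -13.500
48.000 -28.500 -13.500


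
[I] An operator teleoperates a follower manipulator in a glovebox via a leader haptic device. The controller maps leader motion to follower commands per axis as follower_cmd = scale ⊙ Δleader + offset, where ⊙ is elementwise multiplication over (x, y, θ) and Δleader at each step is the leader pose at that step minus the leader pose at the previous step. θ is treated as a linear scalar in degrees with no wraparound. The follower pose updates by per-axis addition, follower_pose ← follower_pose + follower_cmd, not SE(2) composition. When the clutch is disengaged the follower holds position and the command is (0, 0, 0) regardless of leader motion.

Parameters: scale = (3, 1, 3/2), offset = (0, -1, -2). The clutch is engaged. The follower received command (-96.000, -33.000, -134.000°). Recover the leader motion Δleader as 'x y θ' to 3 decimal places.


-32.000 -32.000 -88.000

axis x: (-96.000 − 0) / (3) = -32.000
axis y: (-33.000 − -1) / (1) = -32.000
axis θ: (-134.000 − -2) / (3/2) = -88.000


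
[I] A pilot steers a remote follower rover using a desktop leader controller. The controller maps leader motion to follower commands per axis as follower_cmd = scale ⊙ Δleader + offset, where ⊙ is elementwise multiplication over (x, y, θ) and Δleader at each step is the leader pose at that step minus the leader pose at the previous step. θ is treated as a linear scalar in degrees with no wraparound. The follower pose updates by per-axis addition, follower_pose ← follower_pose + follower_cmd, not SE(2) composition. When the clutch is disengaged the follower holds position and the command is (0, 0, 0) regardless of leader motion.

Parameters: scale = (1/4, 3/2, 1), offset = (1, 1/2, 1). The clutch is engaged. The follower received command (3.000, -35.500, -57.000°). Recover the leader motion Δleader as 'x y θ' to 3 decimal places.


8.000 -24.000 -58.000

axis x: (3.000 − 1) / (1/4) = 8.000
axis y: (-35.500 − 1/2) / (3/2) = -24.000
axis θ: (-57.000 − 1) / (1) = -58.000


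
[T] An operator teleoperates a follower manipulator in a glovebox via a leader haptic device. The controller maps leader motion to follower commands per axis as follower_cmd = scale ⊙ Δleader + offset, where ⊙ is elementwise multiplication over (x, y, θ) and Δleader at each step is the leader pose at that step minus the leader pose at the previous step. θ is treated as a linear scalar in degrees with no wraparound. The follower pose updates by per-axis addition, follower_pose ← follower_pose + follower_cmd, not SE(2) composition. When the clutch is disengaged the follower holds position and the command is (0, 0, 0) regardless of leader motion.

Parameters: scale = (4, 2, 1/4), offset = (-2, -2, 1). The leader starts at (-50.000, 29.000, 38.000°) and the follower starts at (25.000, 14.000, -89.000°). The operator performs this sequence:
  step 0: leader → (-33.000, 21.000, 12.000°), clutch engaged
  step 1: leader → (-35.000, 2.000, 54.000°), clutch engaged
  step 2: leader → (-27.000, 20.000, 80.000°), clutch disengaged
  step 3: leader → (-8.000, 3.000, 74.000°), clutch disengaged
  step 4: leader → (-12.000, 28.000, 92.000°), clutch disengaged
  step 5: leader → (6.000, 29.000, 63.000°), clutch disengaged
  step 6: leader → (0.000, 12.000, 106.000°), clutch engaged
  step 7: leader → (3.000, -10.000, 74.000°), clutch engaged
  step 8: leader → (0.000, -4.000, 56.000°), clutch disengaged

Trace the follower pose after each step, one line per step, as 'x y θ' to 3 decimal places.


91.000 -4.000 -94.500
81.000 -44.000 -83.000
81.000 -44.000 -83.000
81.000 -44.000 -83.000
81.000 -44.000 -83.000
81.000 -44.000 -83.000
55.000 -80.000 -71.250
65.000 -126.000 -78.250
65.000 -126.000 -78.250

step 0: Δleader=(17.000, -8.000, -26.000°), engaged; cmd=(66.000, -18.000, -5.500°) → follower=(91.000, -4.000, -94.500°)
step 1: Δleader=(-2.000, -19.000, 42.000°), engaged; cmd=(-10.000, -40.000, 11.500°) → follower=(81.000, -44.000, -83.000°)
step 2: Δleader=(8.000, 18.000, 26.000°), disengaged; cmd=(0,0,0) → follower holds at (81.000, -44.000, -83.000°)
step 3: Δleader=(19.000, -17.000, -6.000°), disengaged; cmd=(0,0,0) → follower holds at (81.000, -44.000, -83.000°)
step 4: Δleader=(-4.000, 25.000, 18.000°), disengaged; cmd=(0,0,0) → follower holds at (81.000, -44.000, -83.000°)
step 5: Δleader=(18.000, 1.000, -29.000°), disengaged; cmd=(0,0,0) → follower holds at (81.000, -44.000, -83.000°)
step 6: Δleader=(-6.000, -17.000, 43.000°), engaged; cmd=(-26.000, -36.000, 11.750°) → follower=(55.000, -80.000, -71.250°)
step 7: Δleader=(3.000, -22.000, -32.000°), engaged; cmd=(10.000, -46.000, -7.000°) → follower=(65.000, -126.000, -78.250°)
step 8: Δleader=(-3.000, 6.000, -18.000°), disengaged; cmd=(0,0,0) → follower holds at (65.000, -126.000, -78.250°)


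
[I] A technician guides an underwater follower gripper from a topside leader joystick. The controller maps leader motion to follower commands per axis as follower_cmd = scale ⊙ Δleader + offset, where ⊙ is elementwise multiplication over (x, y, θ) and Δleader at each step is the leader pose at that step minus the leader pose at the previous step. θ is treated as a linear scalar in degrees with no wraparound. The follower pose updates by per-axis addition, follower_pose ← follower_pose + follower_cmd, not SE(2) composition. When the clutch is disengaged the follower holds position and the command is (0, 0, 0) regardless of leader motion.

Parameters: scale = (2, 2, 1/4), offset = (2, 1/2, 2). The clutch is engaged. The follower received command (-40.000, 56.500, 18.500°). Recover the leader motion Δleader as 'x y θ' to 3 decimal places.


-21.000 28.000 66.000

axis x: (-40.000 − 2) / (2) = -21.000
axis y: (56.500 − 1/2) / (2) = 28.000
axis θ: (18.500 − 2) / (1/4) = 66.000


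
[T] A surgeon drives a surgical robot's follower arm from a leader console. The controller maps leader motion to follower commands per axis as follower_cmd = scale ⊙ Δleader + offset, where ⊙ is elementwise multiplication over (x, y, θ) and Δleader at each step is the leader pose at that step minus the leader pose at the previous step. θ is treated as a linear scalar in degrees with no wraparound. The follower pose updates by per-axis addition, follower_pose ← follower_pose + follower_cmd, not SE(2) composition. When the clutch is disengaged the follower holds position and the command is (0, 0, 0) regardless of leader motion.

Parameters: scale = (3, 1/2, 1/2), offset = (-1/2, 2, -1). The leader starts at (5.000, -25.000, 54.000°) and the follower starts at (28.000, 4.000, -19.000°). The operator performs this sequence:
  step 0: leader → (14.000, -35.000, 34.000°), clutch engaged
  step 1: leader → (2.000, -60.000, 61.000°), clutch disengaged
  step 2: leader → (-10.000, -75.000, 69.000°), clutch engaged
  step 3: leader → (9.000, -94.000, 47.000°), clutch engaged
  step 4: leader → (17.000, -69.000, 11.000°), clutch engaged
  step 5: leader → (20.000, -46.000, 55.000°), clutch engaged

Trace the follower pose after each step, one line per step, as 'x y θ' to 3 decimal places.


54.500 1.000 -30.000
54.500 1.000 -30.000
18.000 -4.500 -27.000
74.500 -12.000 -39.000
98.000 2.500 -58.000
106.500 16.000 -37.000

step 0: Δleader=(9.000, -10.000, -20.000°), engaged; cmd=(26.500, -3.000, -11.000°) → follower=(54.500, 1.000, -30.000°)
step 1: Δleader=(-12.000, -25.000, 27.000°), disengaged; cmd=(0,0,0) → follower holds at (54.500, 1.000, -30.000°)
step 2: Δleader=(-12.000, -15.000, 8.000°), engaged; cmd=(-36.500, -5.500, 3.000°) → follower=(18.000, -4.500, -27.000°)
step 3: Δleader=(19.000, -19.000, -22.000°), engaged; cmd=(56.500, -7.500, -12.000°) → follower=(74.500, -12.000, -39.000°)
step 4: Δleader=(8.000, 25.000, -36.000°), engaged; cmd=(23.500, 14.500, -19.000°) → follower=(98.000, 2.500, -58.000°)
step 5: Δleader=(3.000, 23.000, 44.000°), engaged; cmd=(8.500, 13.500, 21.000°) → follower=(106.500, 16.000, -37.000°)
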